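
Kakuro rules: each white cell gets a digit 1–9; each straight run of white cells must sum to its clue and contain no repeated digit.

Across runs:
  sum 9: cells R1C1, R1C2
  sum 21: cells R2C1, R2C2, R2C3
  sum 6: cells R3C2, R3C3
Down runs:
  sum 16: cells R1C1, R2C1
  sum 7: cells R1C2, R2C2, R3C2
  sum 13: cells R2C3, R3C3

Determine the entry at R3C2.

1

16 in 2 cells must be {7,9}; 7 in 3 cells must be {1,2,4}.
The 9 across and the 16 down share only 7, so R1C1 = 7.
R1C2 = 9 − 7 = 2 completes the 9 across.
R2C1 = 16 − 7 = 9 completes the 16 down.
R2C2 = 4: the only remaining digit allowed by both the 21 across and the 7 down.
R2C3 = 21 − 13 = 8 completes the 21 across.
R3C2 = 7 − 6 = 1 completes the 7 down.
R3C3 = 6 − 1 = 5 completes the 6 across.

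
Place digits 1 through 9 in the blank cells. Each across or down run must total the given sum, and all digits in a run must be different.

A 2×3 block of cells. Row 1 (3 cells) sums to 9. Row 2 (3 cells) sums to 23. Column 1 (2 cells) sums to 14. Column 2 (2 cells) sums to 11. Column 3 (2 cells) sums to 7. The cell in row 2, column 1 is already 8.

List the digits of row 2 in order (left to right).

23 in 3 cells must be {6,8,9}.
(1,1) = 14 − 8 = 6 completes the 14 down.
Given what's placed, (1,2) must be 2 to fit the 9 across and 11 down.
(1,3) = 9 − 8 = 1 completes the 9 across.
(2,2) = 11 − 2 = 9 completes the 11 down.
(2,3) = 23 − 17 = 6 completes the 23 across.

8, 9, 6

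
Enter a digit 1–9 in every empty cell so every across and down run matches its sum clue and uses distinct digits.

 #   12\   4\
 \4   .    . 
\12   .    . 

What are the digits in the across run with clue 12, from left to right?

4 in 2 cells must be {1,3}.
The 4 across and the 12 down share only 3, so R1C1 = 3.
R1C2 = 4 − 3 = 1 completes the 4 across.
R2C1 = 12 − 3 = 9 completes the 12 down.
R2C2 = 12 − 9 = 3 completes the 12 across.

9, 3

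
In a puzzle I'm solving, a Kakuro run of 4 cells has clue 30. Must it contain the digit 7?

Yes

The only way to make 30 from 4 distinct digits is {6,7,8,9}, which contains 7.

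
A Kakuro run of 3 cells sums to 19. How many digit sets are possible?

5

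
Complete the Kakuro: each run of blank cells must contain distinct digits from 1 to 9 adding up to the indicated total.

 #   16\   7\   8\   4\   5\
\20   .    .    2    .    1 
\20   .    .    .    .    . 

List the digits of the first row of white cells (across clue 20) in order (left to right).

9, 5, 2, 3, 1

16 in 2 cells must be {7,9}; 4 in 2 cells must be {1,3}.
Given what's placed, R1C4 must be 3 to fit the 20 across and 4 down.
R2C3 = 8 − 2 = 6 completes the 8 down.
R2C4 = 4 − 3 = 1 completes the 4 down.
R2C5 = 5 − 1 = 4 completes the 5 down.
Given what's placed, R1C1 must be 9 to fit the 20 across and 16 down.
R1C2 = 20 − 15 = 5 completes the 20 across.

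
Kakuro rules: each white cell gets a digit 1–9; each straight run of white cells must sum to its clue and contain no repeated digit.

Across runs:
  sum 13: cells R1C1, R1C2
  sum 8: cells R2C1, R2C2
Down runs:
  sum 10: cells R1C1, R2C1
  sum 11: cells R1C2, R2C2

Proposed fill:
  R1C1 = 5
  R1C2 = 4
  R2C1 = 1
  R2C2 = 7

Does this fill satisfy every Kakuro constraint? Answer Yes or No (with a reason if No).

No — the across run R1C1–R1C2 sums to 9, not 13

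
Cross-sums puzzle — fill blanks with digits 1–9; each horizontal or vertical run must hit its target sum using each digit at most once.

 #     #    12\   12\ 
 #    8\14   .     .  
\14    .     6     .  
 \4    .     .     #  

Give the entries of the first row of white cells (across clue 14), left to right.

5 9

4 in 2 cells must be {1,3}.
R1C2 = 5: the only remaining digit allowed by both the 14 across and the 12 down.
R1C3 = 14 − 5 = 9 completes the 14 across.
R2C3 = 12 − 9 = 3 completes the 12 down.
R3C2 = 12 − 11 = 1 completes the 12 down.
R2C1 = 14 − 9 = 5 completes the 14 across.
R3C1 = 4 − 1 = 3 completes the 4 across.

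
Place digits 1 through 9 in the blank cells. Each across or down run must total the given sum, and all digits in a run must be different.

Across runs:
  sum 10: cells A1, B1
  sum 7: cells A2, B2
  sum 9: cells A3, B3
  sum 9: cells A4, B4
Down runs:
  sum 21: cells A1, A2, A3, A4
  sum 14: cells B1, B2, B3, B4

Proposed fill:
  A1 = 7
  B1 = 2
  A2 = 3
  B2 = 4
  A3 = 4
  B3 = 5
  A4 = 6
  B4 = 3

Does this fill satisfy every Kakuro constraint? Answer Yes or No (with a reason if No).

No — the down run A1–A4 sums to 20, not 21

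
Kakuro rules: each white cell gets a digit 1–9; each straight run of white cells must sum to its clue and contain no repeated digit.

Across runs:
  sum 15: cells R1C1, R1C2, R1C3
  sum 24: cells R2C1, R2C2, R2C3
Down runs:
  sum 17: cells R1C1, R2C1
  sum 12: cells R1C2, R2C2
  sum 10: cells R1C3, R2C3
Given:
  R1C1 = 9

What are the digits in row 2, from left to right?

8 7 9

24 in 3 cells must be {7,8,9}; 17 in 2 cells must be {8,9}.
R2C1 = 17 − 9 = 8 completes the 17 down.
Nothing is forced directly, so branch on R2C2, whose candidates are 7 or 9. If R2C2 = 9: then R1C2 would have to be in {1,2,4,5} for the 15 across but in {3} for the 12 down — contradiction. So R2C2 = 7.
R1C2 = 12 − 7 = 5 completes the 12 down.
R1C3 = 15 − 14 = 1 completes the 15 across.
R2C3 = 24 − 15 = 9 completes the 24 across.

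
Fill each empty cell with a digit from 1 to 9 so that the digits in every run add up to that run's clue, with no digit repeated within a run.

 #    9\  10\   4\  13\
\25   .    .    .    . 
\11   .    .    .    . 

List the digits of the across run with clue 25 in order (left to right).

11 in 4 cells must be {1,2,3,5}; 4 in 2 cells must be {1,3}.
Only 5 fits R2C4 under both its across sum 11 and down sum 13.
R1C4 = 13 − 5 = 8 completes the 13 down.
Nothing is forced directly, so branch on R1C3, whose candidates are 1 or 3. If R1C3 = 3: that forces R1C1 = 5, R1C2 = 9, after which R2C1 would have to be in {1,2,3} for the 11 across but in {4} for the 9 down — contradiction. So R1C3 = 1.
R1C1 = 7: the only remaining digit allowed by both the 25 across and the 9 down.
R1C2 = 25 − 16 = 9 completes the 25 across.

7, 9, 1, 8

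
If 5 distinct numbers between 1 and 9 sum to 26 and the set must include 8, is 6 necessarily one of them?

No

Counterexample: {1,3,5,8,9} sums to 26 under that restriction without using 6.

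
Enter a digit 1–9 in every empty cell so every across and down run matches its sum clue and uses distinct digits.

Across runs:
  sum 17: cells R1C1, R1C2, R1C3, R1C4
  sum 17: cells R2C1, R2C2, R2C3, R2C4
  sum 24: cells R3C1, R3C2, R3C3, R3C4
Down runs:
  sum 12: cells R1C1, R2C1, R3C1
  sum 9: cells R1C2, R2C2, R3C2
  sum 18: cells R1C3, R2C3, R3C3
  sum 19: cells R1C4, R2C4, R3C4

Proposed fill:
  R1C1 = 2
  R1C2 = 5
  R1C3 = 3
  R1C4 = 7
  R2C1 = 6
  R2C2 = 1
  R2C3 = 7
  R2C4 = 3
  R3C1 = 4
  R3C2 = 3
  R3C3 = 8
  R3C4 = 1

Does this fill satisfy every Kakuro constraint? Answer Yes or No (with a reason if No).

No — the down run R1C4–R3C4 sums to 11, not 19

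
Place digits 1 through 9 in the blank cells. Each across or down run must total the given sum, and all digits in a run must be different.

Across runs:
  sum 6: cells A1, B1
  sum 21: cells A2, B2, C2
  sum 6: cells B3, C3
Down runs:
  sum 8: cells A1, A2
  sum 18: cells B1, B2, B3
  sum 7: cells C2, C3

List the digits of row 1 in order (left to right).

Nothing is forced directly, so branch on A2, whose candidates are 5 or 6 or 7. If A2 = 5: then A1 would have to be in {1,2,4,5} for the 6 across but in {3} for the 8 down — contradiction. If A2 = 6: that forces A1 = 2, B1 = 4, B2 = 8, after which C2 would have to be in {7} for the 21 across but in {1,2,3,4,5,6} for the 7 down — contradiction. So A2 = 7.
A1 = 8 − 7 = 1 completes the 8 down.
B1 = 6 − 1 = 5 completes the 6 across.
B3 = 4: the only remaining digit allowed by both the 6 across and the 18 down.
C3 = 6 − 4 = 2 completes the 6 across.
B2 = 18 − 9 = 9 completes the 18 down.
C2 = 21 − 16 = 5 completes the 21 across.

1, 5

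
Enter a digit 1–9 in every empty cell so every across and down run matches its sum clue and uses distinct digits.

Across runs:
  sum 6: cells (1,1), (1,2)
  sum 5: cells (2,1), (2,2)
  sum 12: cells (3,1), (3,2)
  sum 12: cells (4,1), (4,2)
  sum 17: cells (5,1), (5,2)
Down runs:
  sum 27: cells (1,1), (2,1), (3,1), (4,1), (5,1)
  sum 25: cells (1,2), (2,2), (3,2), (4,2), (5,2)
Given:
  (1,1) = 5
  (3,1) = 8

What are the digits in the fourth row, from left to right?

3, 9

17 in 2 cells must be {8,9}.
(1,2) = 6 − 5 = 1 completes the 6 across.
(3,2) = 12 − 8 = 4 completes the 12 across.
(5,1) = 9: the only remaining digit allowed by both the 17 across and the 27 down.
(5,2) = 17 − 9 = 8 completes the 17 across.
Given what's placed, (2,2) must be 3 to fit the 5 across and 25 down.
(4,2) = 25 − 16 = 9 completes the 25 down.
(2,1) = 5 − 3 = 2 completes the 5 across.
(4,1) = 12 − 9 = 3 completes the 12 across.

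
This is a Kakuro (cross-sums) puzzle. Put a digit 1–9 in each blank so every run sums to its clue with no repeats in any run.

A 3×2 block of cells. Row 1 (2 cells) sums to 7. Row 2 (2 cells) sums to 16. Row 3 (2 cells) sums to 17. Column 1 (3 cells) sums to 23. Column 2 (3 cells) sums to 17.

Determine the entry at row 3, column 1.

8

16 in 2 cells must be {7,9}; 17 in 2 cells must be {8,9}; 23 in 3 cells must be {6,8,9}.
The 7 across and the 23 down share only 6, so (1,1) = 6.
(1,2) = 7 − 6 = 1 completes the 7 across.
Given what's placed, (2,1) must be 9 to fit the 16 across and 23 down.
(2,2) = 16 − 9 = 7 completes the 16 across.
(3,1) = 23 − 15 = 8 completes the 23 down.
(3,2) = 17 − 8 = 9 completes the 17 across.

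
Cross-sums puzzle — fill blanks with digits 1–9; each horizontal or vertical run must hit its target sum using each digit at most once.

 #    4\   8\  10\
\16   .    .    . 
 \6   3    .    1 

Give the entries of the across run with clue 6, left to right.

6 in 3 cells must be {1,2,3}; 4 in 2 cells must be {1,3}.
R1C1 = 4 − 3 = 1 completes the 4 down.
R1C3 = 10 − 1 = 9 completes the 10 down.
R2C2 = 6 − 4 = 2 completes the 6 across.
R1C2 = 16 − 10 = 6 completes the 16 across.

3 2 1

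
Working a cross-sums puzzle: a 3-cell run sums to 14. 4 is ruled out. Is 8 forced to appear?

Counterexample: {1,6,7} sums to 14 under that restriction without using 8.

No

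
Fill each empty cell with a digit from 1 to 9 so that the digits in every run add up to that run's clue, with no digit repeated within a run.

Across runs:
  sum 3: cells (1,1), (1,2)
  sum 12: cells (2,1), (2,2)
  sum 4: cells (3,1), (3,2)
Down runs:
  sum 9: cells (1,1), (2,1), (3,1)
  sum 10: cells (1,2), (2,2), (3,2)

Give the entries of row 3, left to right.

3 1

3 in 2 cells must be {1,2}; 4 in 2 cells must be {1,3}.
Nothing is forced directly, so branch on (1,1), whose candidates are 1 or 2. If (1,1) = 2: that forces (1,2) = 1, (3,2) = 3, after which (2,2) would have to be in {3,4,5,7,8,9} for the 12 across but in {6} for the 10 down — contradiction. So (1,1) = 1.
(1,2) = 3 − 1 = 2 completes the 3 across.
Given what's placed, (3,1) must be 3 to fit the 4 across and 9 down.
(3,2) = 4 − 3 = 1 completes the 4 across.
(2,1) = 9 − 4 = 5 completes the 9 down.
(2,2) = 12 − 5 = 7 completes the 12 across.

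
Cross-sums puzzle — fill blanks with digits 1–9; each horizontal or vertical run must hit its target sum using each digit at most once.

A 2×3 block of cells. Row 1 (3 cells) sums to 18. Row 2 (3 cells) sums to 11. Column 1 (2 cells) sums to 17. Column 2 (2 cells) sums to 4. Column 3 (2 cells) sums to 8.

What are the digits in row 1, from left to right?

9, 3, 6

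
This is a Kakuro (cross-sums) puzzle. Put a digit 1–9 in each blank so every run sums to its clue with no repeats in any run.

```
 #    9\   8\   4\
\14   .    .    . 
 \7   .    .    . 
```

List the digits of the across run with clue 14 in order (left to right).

5, 6, 3

7 in 3 cells must be {1,2,4}; 4 in 2 cells must be {1,3}.
The 7 across and the 4 down share only 1, so R2C3 = 1.
R1C3 = 4 − 1 = 3 completes the 4 down.
Given what's placed, R2C2 must be 2 to fit the 7 across and 8 down.
R1C2 = 8 − 2 = 6 completes the 8 down.
R2C1 = 7 − 3 = 4 completes the 7 across.
R1C1 = 14 − 9 = 5 completes the 14 across.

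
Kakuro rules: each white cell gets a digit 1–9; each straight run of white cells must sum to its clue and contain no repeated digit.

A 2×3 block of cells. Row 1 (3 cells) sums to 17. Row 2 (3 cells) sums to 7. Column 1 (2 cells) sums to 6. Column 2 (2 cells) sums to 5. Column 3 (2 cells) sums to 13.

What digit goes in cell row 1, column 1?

7 in 3 cells must be {1,2,4}.
The 7 across and the 13 down share only 4, so (2,3) = 4.
(1,3) = 13 − 4 = 9 completes the 13 down.
Nothing is forced directly, so branch on (2,1), whose candidates are 1 or 2. If (2,1) = 2: then (1,1) would have to be in {1,2,3,5,6,7} for the 17 across but in {4} for the 6 down — contradiction. So (2,1) = 1.
(1,1) = 6 − 1 = 5 completes the 6 down.
(1,2) = 17 − 14 = 3 completes the 17 across.
(2,2) = 7 − 5 = 2 completes the 7 across.

5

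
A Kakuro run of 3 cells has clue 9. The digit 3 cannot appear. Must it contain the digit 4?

No

The only way to make 9 from 3 distinct digits under that restriction is {1,2,6}, which does not contain 4.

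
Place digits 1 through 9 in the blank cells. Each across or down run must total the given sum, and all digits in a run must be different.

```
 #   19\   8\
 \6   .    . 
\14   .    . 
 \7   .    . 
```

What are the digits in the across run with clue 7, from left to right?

The 14 across and the 8 down share only 5, so R2C2 = 5.
R2C1 = 14 − 5 = 9 completes the 14 across.
Nothing is forced directly, so branch on R1C1, whose candidates are 2 or 4. If R1C1 = 2: then R1C2 would have to be in {4} for the 6 across but in {1,2} for the 8 down — contradiction. So R1C1 = 4.
R1C2 = 6 − 4 = 2 completes the 6 across.
R3C1 = 19 − 13 = 6 completes the 19 down.
R3C2 = 7 − 6 = 1 completes the 7 across.

6 1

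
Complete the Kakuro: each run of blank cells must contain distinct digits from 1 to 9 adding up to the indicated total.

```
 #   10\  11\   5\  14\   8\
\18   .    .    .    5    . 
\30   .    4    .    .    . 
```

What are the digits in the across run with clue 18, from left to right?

2, 7, 3, 5, 1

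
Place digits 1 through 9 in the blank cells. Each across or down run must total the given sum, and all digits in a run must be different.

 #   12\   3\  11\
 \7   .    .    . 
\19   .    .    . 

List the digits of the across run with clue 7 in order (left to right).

7 in 3 cells must be {1,2,4}; 3 in 2 cells must be {1,2}.
The 7 across and the 12 down share only 4, so R1C1 = 4.
Given what's placed, R1C3 must be 2 to fit the 7 across and 11 down.
R2C1 = 12 − 4 = 8 completes the 12 down.
R2C2 = 2: the only remaining digit allowed by both the 19 across and the 3 down.
R2C3 = 19 − 10 = 9 completes the 19 across.
R1C2 = 7 − 6 = 1 completes the 7 across.

4 1 2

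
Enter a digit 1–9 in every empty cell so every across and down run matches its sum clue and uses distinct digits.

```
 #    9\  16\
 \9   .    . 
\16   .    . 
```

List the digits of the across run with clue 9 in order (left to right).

16 in 2 cells must be {7,9}.
The 9 across and the 16 down share only 7, so R1C2 = 7.
The 16 across and the 9 down share only 7, so R2C1 = 7.
R2C2 = 16 − 7 = 9 completes the 16 across.
R1C1 = 9 − 7 = 2 completes the 9 across.

2, 7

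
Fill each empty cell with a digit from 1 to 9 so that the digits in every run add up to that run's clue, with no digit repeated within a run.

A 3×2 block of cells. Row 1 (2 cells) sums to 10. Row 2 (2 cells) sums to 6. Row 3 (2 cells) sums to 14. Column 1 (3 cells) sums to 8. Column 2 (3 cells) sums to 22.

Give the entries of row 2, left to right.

1, 5

The 6 across and the 22 down share only 5, so (2,2) = 5.
The 14 across and the 8 down share only 5, so (3,1) = 5.
(3,2) = 14 − 5 = 9 completes the 14 across.
(1,2) = 22 − 14 = 8 completes the 22 down.
(2,1) = 6 − 5 = 1 completes the 6 across.
(1,1) = 10 − 8 = 2 completes the 10 across.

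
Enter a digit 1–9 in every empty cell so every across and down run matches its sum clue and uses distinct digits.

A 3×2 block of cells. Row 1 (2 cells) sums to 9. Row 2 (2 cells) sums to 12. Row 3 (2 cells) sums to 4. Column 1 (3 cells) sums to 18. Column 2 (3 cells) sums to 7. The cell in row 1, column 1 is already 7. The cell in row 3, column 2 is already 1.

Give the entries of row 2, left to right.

8 4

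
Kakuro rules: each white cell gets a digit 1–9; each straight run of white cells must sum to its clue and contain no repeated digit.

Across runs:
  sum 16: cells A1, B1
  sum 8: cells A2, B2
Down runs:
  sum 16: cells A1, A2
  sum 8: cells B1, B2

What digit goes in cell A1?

16 in 2 cells must be {7,9}.
The 16 across and the 8 down share only 7, so B1 = 7.
The 8 across and the 16 down share only 7, so A2 = 7.
B2 = 8 − 7 = 1 completes the 8 across.
A1 = 16 − 7 = 9 completes the 16 across.

9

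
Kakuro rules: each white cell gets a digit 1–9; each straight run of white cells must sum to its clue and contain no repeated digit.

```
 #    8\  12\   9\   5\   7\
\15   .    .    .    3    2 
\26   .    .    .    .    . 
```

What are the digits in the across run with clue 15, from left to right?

1 4 5 3 2

15 in 5 cells must be {1,2,3,4,5}.
R2C4 = 5 − 3 = 2 completes the 5 down.
R2C5 = 7 − 2 = 5 completes the 7 down.
Nothing is forced directly, so branch on R1C1, whose candidates are 1 or 5. If R1C1 = 5: that forces R1C2 = 4, R1C3 = 1, R2C1 = 3, after which R2C2 would have to be in {7,9} for the 26 across but in {8} for the 12 down — contradiction. So R1C1 = 1.
R2C1 = 8 − 1 = 7 completes the 8 down.
No cell is forced outright now. R1C2 can only be 4 or 5 (the digits allowed by both its 15 across and its 12 down). If R1C2 = 5: that forces R1C3 = 4, after which R2C2 would have to be in {3,4,8,9} for the 26 across but in {7} for the 12 down — contradiction. So R1C2 = 4.
R1C3 = 15 − 10 = 5 completes the 15 across.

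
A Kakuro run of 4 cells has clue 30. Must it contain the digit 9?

The only way to make 30 from 4 distinct digits is {6,7,8,9}, which contains 9.

Yes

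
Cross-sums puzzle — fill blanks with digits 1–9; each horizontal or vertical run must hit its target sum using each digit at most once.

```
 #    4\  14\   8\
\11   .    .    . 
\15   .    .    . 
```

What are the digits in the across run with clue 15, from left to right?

1, 8, 6

4 in 2 cells must be {1,3}.
Nothing is forced directly, so branch on R1C2, whose candidates are 5 or 6 or 8. If R1C2 = 5: then R1C1 would have to be in {2,4} for the 11 across but in {1,3} for the 4 down — contradiction. If R1C2 = 8: that forces R1C1 = 1, R1C3 = 2, R2C1 = 3, after which R2C2 would have to be in {4,5,7,8} for the 15 across but in {6} for the 14 down — contradiction. So R1C2 = 6.
R2C2 = 14 − 6 = 8 completes the 14 down.
Nothing is forced directly, so branch on R1C1, whose candidates are 1 or 3. If R1C1 = 1: then R1C3 would have to be in {4} for the 11 across but in {1,2,3,5,6,7} for the 8 down — contradiction. So R1C1 = 3.
R1C3 = 11 − 9 = 2 completes the 11 across.
R2C1 = 4 − 3 = 1 completes the 4 down.
R2C3 = 15 − 9 = 6 completes the 15 across.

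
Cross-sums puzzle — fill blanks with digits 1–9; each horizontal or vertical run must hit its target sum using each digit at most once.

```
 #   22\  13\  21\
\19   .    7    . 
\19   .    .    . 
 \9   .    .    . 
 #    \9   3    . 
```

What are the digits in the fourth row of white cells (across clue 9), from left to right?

Given what's placed, R2C2 must be 2 to fit the 19 across and 13 down.
R3C2 = 13 − 12 = 1 completes the 13 down.
R4C3 = 9 − 3 = 6 completes the 9 across.

3 6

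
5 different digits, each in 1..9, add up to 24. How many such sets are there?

5 distinct digits from 1–9 sum between 15 and 35.

11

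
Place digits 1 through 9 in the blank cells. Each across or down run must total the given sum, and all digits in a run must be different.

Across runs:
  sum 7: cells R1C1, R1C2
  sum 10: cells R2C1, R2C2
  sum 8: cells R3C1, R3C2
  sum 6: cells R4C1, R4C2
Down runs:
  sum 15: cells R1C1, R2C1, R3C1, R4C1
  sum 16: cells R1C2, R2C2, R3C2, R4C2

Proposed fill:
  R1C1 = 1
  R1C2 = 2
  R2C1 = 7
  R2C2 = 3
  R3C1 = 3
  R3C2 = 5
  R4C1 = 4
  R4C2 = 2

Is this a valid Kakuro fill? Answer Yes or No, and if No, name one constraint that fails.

No — the down run R1C2–R4C2 sums to 12, not 16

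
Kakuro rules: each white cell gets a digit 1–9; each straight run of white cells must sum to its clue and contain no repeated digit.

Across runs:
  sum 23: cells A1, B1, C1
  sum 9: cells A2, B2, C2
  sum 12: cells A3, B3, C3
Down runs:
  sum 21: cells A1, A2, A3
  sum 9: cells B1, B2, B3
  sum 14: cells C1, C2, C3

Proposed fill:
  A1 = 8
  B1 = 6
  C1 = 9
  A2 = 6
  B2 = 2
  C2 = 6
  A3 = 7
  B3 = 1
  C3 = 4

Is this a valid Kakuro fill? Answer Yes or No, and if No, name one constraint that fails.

No — the down run C1–C3 sums to 19, not 14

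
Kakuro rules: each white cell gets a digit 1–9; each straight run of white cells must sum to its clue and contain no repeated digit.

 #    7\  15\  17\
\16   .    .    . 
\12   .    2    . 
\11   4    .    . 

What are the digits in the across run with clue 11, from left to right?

7 in 3 cells must be {1,2,4}.
R2C1 = 1: the only remaining digit allowed by both the 12 across and the 7 down.
R2C3 = 12 − 3 = 9 completes the 12 across.
R1C1 = 7 − 5 = 2 completes the 7 down.
Nothing is forced directly, so branch on R3C2, whose candidates are 5 or 6. If R3C2 = 6: then R1C2 would have to be in {5,6,8,9} for the 16 across but in {7} for the 15 down — contradiction. So R3C2 = 5.
R1C2 = 15 − 7 = 8 completes the 15 down.
R1C3 = 16 − 10 = 6 completes the 16 across.
R3C3 = 11 − 9 = 2 completes the 11 across.

4 5 2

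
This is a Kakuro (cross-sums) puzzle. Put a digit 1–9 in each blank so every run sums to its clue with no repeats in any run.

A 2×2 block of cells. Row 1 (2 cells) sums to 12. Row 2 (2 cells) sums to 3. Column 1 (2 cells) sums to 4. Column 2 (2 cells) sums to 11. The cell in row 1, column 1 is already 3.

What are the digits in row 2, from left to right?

3 in 2 cells must be {1,2}; 4 in 2 cells must be {1,3}.
(1,2) = 12 − 3 = 9 completes the 12 across.
(2,1) = 4 − 3 = 1 completes the 4 down.
(2,2) = 3 − 1 = 2 completes the 3 across.

1 2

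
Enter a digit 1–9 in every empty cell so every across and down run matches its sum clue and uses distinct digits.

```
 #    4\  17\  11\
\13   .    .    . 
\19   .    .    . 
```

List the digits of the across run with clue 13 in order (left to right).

1 8 4

4 in 2 cells must be {1,3}; 17 in 2 cells must be {8,9}.
The 19 across and the 4 down share only 3, so R2C1 = 3.
Given what's placed, R2C2 must be 9 to fit the 19 across and 17 down.
R2C3 = 19 − 12 = 7 completes the 19 across.
R1C1 = 4 − 3 = 1 completes the 4 down.
R1C2 = 17 − 9 = 8 completes the 17 down.
R1C3 = 13 − 9 = 4 completes the 13 across.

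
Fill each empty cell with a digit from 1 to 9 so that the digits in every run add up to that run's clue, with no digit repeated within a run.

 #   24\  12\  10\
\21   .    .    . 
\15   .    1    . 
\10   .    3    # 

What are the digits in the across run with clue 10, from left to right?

24 in 3 cells must be {7,8,9}.
R1C2 = 12 − 4 = 8 completes the 12 down.
R3C1 = 10 − 3 = 7 completes the 10 across.
R1C1 = 9: the only remaining digit allowed by both the 21 across and the 24 down.
R1C3 = 21 − 17 = 4 completes the 21 across.
R2C1 = 24 − 16 = 8 completes the 24 down.
R2C3 = 15 − 9 = 6 completes the 15 across.

7, 3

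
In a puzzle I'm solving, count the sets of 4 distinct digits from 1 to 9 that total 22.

11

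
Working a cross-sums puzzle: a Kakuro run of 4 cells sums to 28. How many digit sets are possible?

2

4 distinct digits from 1–9 sum between 10 and 30.
Enumerating: {4,7,8,9}, {5,6,8,9}.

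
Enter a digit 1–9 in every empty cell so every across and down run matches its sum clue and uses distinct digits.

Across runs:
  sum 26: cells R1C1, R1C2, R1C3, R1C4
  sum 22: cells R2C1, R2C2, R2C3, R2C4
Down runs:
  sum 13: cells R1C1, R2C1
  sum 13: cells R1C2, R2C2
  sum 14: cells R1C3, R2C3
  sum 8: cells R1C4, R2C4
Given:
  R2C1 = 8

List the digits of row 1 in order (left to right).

5, 6, 8, 7

R1C1 = 13 − 8 = 5 completes the 13 down.
No cell is forced outright now. R1C4 can only be 6 or 7 (the digits allowed by both its 26 across and its 8 down). If R1C4 = 6: that forces R1C3 = 8, R2C3 = 6, after which R2C4 would have to be in {1,3,5,7} for the 22 across but in {2} for the 8 down — contradiction. So R1C4 = 7.
R2C4 = 8 − 7 = 1 completes the 8 down.
No cell is forced outright now. R2C3 can only be 6 or 9 (the digits allowed by both its 22 across and its 14 down). If R2C3 = 9: then R1C3 would have to be in {6,8} for the 26 across but in {5} for the 14 down — contradiction. So R2C3 = 6.
R1C3 = 14 − 6 = 8 completes the 14 down.
R2C2 = 22 − 15 = 7 completes the 22 across.
R1C2 = 26 − 20 = 6 completes the 26 across.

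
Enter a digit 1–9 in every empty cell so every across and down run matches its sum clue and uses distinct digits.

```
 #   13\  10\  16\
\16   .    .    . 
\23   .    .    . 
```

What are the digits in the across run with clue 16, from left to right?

23 in 3 cells must be {6,8,9}; 16 in 2 cells must be {7,9}.
The 23 across and the 16 down share only 9, so R2C3 = 9.
R1C3 = 16 − 9 = 7 completes the 16 down.
Nothing is forced directly, so branch on R2C1, whose candidates are 6 or 8. If R2C1 = 6: then R1C1 would have to be in {1,3,4,5,6,8} for the 16 across but in {7} for the 13 down — contradiction. So R2C1 = 8.
R1C1 = 13 − 8 = 5 completes the 13 down.
R1C2 = 16 − 12 = 4 completes the 16 across.
R2C2 = 23 − 17 = 6 completes the 23 across.

5 4 7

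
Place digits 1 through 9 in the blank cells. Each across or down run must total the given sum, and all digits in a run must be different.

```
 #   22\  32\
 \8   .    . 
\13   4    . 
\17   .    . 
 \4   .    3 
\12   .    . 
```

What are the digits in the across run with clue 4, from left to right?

1, 3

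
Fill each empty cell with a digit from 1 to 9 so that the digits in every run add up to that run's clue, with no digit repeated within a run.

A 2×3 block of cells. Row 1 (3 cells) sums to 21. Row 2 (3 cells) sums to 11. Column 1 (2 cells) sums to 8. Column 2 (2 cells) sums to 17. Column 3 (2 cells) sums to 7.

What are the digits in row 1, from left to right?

17 in 2 cells must be {8,9}.
The 11 across and the 17 down share only 8, so (2,2) = 8.
(1,2) = 17 − 8 = 9 completes the 17 down.
Nothing is forced directly, so branch on (1,1), whose candidates are 5 or 7. If (1,1) = 5: then (1,3) would have to be in {7} for the 21 across but in {1,2,3,4,5,6} for the 7 down — contradiction. So (1,1) = 7.
(1,3) = 21 − 16 = 5 completes the 21 across.
(2,1) = 8 − 7 = 1 completes the 8 down.
(2,3) = 11 − 9 = 2 completes the 11 across.

7, 9, 5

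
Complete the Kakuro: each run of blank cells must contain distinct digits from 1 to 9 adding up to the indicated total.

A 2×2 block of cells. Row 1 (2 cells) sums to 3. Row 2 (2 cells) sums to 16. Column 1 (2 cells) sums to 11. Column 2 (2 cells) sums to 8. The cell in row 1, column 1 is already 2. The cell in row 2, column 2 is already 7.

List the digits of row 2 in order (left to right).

9 7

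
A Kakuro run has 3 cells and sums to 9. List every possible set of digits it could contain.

3 distinct digits from 1–9 sum between 6 and 24.

{1,2,6}; {1,3,5}; {2,3,4}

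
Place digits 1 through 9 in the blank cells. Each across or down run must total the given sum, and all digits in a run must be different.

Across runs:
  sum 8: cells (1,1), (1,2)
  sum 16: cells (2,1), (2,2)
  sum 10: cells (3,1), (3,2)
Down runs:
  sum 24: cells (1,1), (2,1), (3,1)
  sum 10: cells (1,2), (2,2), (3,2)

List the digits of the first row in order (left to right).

7 1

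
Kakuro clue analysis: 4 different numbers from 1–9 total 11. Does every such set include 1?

The only way to make 11 from 4 distinct digits is {1,2,3,5}, which contains 1.

Yes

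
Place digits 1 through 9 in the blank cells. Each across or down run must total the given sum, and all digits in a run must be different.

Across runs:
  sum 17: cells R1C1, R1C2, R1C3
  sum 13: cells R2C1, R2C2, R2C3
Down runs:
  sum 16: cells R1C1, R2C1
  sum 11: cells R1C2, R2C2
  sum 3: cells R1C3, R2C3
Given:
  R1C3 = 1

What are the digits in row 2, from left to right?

16 in 2 cells must be {7,9}; 3 in 2 cells must be {1,2}.
R2C3 = 3 − 1 = 2 completes the 3 down.
Given what's placed, R2C1 must be 7 to fit the 13 across and 16 down.
R2C2 = 13 − 9 = 4 completes the 13 across.
R1C1 = 16 − 7 = 9 completes the 16 down.
R1C2 = 17 − 10 = 7 completes the 17 across.

7 4 2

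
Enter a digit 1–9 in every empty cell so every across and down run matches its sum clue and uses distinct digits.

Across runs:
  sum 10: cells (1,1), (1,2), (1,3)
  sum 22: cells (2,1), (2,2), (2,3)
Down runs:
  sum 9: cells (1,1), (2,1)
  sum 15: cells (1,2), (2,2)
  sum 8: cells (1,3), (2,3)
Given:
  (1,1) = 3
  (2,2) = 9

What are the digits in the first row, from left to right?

(1,2) = 15 − 9 = 6 completes the 15 down.
(1,3) = 10 − 9 = 1 completes the 10 across.
(2,1) = 9 − 3 = 6 completes the 9 down.
(2,3) = 22 − 15 = 7 completes the 22 across.

3 6 1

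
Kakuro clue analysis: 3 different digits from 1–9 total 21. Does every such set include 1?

No

Counterexample: {4,8,9} sums to 21 without using 1.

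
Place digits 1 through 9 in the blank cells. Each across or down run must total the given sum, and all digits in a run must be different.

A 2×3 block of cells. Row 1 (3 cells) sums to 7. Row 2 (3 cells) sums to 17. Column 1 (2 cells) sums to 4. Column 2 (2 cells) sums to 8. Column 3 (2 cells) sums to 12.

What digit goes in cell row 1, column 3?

4

7 in 3 cells must be {1,2,4}; 4 in 2 cells must be {1,3}.
The 7 across and the 4 down share only 1, so (1,1) = 1.
Given what's placed, (1,2) must be 2 to fit the 7 across and 8 down.
(1,3) = 7 − 3 = 4 completes the 7 across.
(2,1) = 4 − 1 = 3 completes the 4 down.
(2,2) = 8 − 2 = 6 completes the 8 down.
(2,3) = 17 − 9 = 8 completes the 17 across.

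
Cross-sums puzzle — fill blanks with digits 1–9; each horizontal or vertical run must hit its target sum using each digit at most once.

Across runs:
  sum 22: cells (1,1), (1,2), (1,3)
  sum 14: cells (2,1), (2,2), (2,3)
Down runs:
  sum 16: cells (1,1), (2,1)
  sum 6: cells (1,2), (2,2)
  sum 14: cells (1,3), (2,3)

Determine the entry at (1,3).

8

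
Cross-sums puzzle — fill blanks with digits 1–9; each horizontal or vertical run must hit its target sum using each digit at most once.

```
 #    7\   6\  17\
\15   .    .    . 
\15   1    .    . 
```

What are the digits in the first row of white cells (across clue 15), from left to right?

6, 1, 8

17 in 2 cells must be {8,9}.
R1C1 = 7 − 1 = 6 completes the 7 down.
R1C3 = 8: the only remaining digit allowed by both the 15 across and the 17 down.
Given what's placed, R2C2 must be 5 to fit the 15 across and 6 down.
R2C3 = 15 − 6 = 9 completes the 15 across.
R1C2 = 15 − 14 = 1 completes the 15 across.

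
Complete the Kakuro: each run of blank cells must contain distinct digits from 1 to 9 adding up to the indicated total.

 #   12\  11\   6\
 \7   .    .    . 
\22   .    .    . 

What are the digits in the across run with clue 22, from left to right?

7 in 3 cells must be {1,2,4}.
The 7 across and the 12 down share only 4, so R1C1 = 4.
Given what's placed, R1C2 must be 2 to fit the 7 across and 11 down.
R1C3 = 7 − 6 = 1 completes the 7 across.
R2C1 = 12 − 4 = 8 completes the 12 down.
R2C2 = 11 − 2 = 9 completes the 11 down.
R2C3 = 22 − 17 = 5 completes the 22 across.

8, 9, 5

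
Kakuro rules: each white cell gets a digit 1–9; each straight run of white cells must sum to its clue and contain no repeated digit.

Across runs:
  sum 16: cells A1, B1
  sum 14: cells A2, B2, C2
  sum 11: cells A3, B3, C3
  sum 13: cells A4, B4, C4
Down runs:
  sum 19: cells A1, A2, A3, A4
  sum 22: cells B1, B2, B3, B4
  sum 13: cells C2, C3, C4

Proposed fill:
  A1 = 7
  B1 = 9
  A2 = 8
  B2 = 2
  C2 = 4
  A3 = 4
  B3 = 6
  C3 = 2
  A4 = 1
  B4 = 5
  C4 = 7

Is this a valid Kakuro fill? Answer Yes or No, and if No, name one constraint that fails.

No — the down run A1–A4 sums to 20, not 19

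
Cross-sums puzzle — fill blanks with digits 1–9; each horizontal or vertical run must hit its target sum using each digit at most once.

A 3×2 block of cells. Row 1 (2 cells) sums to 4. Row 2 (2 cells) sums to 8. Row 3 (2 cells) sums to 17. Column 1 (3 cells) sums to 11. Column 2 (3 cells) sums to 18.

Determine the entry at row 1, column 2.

4 in 2 cells must be {1,3}; 17 in 2 cells must be {8,9}.
The 17 across and the 11 down share only 8, so (3,1) = 8.
(3,2) = 17 − 8 = 9 completes the 17 across.
Given what's placed, (1,1) must be 1 to fit the 4 across and 11 down.
(1,2) = 4 − 1 = 3 completes the 4 across.
(2,1) = 11 − 9 = 2 completes the 11 down.
(2,2) = 8 − 2 = 6 completes the 8 across.

3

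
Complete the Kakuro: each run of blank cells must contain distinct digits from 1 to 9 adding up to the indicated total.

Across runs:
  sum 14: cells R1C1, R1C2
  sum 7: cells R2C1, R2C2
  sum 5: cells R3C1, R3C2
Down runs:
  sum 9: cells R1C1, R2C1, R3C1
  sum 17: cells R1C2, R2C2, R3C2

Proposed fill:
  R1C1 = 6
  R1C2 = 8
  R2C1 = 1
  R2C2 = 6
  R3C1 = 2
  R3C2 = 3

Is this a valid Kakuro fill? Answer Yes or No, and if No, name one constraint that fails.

Across: 6+8=14; 1+6=7; 2+3=5. Down: 6+1+2=9; 8+6+3=17. No digit repeats within any run.

Yes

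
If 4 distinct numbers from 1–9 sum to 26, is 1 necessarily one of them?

No

Counterexample: {2,7,8,9} sums to 26 without using 1.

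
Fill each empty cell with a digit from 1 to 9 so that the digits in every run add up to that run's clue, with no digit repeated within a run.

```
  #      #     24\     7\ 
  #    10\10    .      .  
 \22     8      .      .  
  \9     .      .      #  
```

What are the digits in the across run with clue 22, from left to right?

24 in 3 cells must be {7,8,9}.
Given what's placed, R2C2 must be 9 to fit the 22 across and 24 down.
R2C3 = 22 − 17 = 5 completes the 22 across.
R3C1 = 10 − 8 = 2 completes the 10 down.
R3C2 = 9 − 2 = 7 completes the 9 across.
R1C2 = 24 − 16 = 8 completes the 24 down.
R1C3 = 10 − 8 = 2 completes the 10 across.

8 9 5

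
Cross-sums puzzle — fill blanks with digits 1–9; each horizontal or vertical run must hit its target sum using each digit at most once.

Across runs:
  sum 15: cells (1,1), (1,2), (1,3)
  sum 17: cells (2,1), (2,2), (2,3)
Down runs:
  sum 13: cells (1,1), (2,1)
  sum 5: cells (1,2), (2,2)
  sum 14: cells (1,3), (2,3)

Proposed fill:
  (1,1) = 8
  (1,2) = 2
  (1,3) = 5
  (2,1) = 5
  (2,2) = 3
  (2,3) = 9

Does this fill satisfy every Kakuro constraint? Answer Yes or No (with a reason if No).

Yes

Across: 8+2+5=15; 5+3+9=17. Down: 8+5=13; 2+3=5; 5+9=14. No digit repeats within any run.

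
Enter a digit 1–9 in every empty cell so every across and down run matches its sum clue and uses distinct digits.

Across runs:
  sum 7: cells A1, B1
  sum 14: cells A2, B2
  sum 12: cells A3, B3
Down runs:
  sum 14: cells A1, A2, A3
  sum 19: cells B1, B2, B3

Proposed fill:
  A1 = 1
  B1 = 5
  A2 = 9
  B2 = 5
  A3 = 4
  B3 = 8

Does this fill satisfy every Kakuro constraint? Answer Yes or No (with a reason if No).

No — the across run A1–B1 sums to 6, not 7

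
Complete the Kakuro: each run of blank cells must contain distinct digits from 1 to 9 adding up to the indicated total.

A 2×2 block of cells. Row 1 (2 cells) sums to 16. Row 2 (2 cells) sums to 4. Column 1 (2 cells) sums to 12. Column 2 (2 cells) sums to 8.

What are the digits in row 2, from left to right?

16 in 2 cells must be {7,9}; 4 in 2 cells must be {1,3}.
The 16 across and the 8 down share only 7, so (1,2) = 7.
The 4 across and the 12 down share only 3, so (2,1) = 3.
(2,2) = 4 − 3 = 1 completes the 4 across.
(1,1) = 16 − 7 = 9 completes the 16 across.

3 1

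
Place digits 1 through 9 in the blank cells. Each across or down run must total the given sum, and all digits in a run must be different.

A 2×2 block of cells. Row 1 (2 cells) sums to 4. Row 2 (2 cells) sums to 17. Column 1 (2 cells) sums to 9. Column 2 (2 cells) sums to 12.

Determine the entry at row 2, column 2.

4 in 2 cells must be {1,3}; 17 in 2 cells must be {8,9}.
The 4 across and the 12 down share only 3, so (1,2) = 3.
The 17 across and the 9 down share only 8, so (2,1) = 8.
(2,2) = 17 − 8 = 9 completes the 17 across.
(1,1) = 4 − 3 = 1 completes the 4 across.

9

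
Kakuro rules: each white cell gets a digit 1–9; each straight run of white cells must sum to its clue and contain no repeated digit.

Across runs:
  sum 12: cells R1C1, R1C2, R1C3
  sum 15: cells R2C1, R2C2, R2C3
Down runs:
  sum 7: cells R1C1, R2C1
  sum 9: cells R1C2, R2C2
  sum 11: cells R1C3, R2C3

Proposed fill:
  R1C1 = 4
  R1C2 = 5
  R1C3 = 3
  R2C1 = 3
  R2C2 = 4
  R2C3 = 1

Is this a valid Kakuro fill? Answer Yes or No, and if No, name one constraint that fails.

No — the across run R2C1–R2C3 sums to 8, not 15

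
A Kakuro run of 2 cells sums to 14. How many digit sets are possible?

2 distinct digits from 1–9 sum between 3 and 17.
Enumerating: {5,9}, {6,8}.

2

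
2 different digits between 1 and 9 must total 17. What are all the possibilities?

2 distinct digits from 1–9 sum between 3 and 17.
Only one set works: {8,9}.

{8,9}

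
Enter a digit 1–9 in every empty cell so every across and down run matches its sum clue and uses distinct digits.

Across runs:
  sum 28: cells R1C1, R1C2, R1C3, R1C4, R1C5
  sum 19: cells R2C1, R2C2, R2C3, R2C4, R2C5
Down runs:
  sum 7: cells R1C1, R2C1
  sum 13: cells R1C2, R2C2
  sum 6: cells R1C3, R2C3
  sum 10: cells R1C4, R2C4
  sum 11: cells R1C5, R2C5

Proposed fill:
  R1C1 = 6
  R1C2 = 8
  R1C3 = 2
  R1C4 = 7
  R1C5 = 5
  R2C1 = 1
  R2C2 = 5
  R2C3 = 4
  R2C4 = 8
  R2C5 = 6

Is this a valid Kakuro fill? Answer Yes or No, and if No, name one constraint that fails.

No — the across run R2C1–R2C5 sums to 24, not 19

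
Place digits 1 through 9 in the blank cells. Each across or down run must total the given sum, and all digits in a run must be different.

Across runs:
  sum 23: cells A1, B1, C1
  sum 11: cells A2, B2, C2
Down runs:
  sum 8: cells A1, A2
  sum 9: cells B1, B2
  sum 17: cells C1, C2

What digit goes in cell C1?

23 in 3 cells must be {6,8,9}; 17 in 2 cells must be {8,9}.
The 23 across and the 8 down share only 6, so A1 = 6.
Given what's placed, B1 must be 8 to fit the 23 across and 9 down.
C1 = 23 − 14 = 9 completes the 23 across.
A2 = 8 − 6 = 2 completes the 8 down.
B2 = 9 − 8 = 1 completes the 9 down.
C2 = 11 − 3 = 8 completes the 11 across.

9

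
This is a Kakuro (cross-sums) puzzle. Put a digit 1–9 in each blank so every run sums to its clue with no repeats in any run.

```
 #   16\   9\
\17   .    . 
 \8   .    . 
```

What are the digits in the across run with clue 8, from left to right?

7, 1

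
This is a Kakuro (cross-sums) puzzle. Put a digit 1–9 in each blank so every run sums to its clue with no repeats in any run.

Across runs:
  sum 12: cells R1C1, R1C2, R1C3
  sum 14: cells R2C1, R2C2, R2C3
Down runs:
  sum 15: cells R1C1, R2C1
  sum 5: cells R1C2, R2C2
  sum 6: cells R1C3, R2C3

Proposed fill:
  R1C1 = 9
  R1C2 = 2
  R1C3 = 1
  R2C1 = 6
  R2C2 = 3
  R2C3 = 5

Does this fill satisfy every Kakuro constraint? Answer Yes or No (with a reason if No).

Across: 9+2+1=12; 6+3+5=14. Down: 9+6=15; 2+3=5; 1+5=6. No digit repeats within any run.

Yes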